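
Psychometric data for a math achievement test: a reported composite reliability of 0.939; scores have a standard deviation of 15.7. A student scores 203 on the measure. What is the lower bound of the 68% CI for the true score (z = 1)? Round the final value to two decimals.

199.12

SEM = 15.700 * √(1 − 0.939) = 15.700 * √0.061 ≈ 15.700 * 0.247 ≈ 3.878
Margin = 1 * 3.878 ≈ 3.878
Lower bound: 203 − 3.878 = 199.122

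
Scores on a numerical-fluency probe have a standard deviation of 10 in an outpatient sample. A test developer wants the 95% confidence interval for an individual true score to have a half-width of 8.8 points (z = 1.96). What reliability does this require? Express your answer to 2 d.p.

Required SEM = 8.8 / 1.96 ≃ 4.490
r = 1 − (SEM / SD)² = 1 − (4.490 / 10)² ≃ 1 − 0.202 ≃ 0.798

0.80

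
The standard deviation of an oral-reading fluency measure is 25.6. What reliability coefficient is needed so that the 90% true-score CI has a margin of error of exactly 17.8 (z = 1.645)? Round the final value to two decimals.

Required SEM = 17.8 / 1.645 ≈ 10.82067
r = 1 − (10.82067/25.6)² ≈ 1 − 0.17866 ≈ 0.82134

0.82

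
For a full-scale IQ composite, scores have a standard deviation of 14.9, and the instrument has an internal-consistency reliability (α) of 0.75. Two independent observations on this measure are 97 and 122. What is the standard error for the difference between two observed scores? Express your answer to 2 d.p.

10.54

SEM = 14.9000 × √(1 − 0.7500) = 14.9000 × √0.2500 ≈ 14.9000 × 0.5000 ≈ 7.4500
SE_diff = √2 × SEM ≈ 10.5359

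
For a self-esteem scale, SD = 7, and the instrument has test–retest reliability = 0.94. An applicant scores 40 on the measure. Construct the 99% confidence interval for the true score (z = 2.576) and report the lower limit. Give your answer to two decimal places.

35.58

SEM = 7.000 · √(1 − 0.940) = 7.000 · √0.060 ≃ 7.000 · 0.245 ≃ 1.715
Margin = 2.576 · 1.715 ≃ 4.417
Lower bound: 40 − 4.417 = 35.583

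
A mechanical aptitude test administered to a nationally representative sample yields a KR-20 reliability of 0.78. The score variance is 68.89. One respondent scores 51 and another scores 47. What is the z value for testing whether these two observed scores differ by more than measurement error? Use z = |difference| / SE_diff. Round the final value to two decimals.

0.73

SD = √68.89 ≈ 8.30000
SEM = 8.30000 × √(1 − 0.78000) = 8.30000 × √0.22000 ≈ 8.30000 × 0.46904 ≈ 3.89305
SE_diff = √2 × SEM ≈ 5.50560
z = |51 − 47| / 5.50560 = 4 / 5.50560 ≈ 0.72653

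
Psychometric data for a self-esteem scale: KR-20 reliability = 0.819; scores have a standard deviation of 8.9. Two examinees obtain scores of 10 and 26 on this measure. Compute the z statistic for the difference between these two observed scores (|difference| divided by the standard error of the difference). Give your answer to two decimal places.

2.99

SEM = 8.9000 · √(1 − 0.8190) = 8.9000 · √0.1810 ≈ 8.9000 · 0.4254 ≈ 3.7864
Standard error of the difference = 3.7864·√2 ≈ 5.3548
z = |10 − 26| / 5.3548 = 16 / 5.3548 ≈ 2.9880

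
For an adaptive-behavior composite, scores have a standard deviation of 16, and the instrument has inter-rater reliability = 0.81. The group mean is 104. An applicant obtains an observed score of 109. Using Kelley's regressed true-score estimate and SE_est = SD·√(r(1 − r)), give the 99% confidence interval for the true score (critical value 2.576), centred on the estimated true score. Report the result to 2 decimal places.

[91.88, 124.22]

T̂ = 0.8100(109) + 0.1900(104) ≃ 108.0500
SE_est = SD × √(r(1 − r)) = 16.0000 × √0.1539 ≃ 16.0000 × 0.3923 ≃ 6.2768
99% CI: 108.0500 ± 16.1691 ≃ (91.8809, 124.2191)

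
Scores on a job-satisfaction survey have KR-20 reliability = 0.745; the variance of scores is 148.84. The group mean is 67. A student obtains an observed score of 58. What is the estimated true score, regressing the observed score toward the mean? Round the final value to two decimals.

T̂ = r·X + (1 − r)·M = 0.745×58 + 0.255×67 = 43.210 + 17.085 ≈ 60.295

60.30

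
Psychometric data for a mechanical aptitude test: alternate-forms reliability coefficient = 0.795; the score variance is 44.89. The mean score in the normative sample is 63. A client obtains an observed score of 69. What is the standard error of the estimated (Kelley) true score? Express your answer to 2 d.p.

2.70

σ = 44.89^(1/2) = 6.7000
SE_est = SD · √(r(1 − r)) = 6.7000 · √0.1630 ≈ 6.7000 · 0.4037 ≈ 2.7048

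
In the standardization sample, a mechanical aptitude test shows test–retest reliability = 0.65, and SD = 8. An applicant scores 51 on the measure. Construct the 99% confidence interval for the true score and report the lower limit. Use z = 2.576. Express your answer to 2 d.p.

38.81

SEM = 8.000·√(1 − 0.650) ≃ 4.733
2.576 · SEM ≃ 12.192
Lower bound: 51 − 12.192 = 38.808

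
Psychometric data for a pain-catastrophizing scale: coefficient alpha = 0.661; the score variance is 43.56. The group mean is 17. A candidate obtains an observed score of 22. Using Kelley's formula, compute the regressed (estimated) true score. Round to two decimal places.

20.31

T̂ = 0.66100(22) + 0.33900(17) ≃ 20.30500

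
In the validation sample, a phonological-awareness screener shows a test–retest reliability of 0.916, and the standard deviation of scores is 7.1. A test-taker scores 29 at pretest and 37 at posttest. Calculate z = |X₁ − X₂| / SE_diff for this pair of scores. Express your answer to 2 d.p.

2.75

SEM = 7.100·√(1 − 0.916) ≈ 2.058
Standard error of the difference = 2.058·√2 ≈ 2.910
z = |29 − 37| / 2.910 = 8 / 2.910 ≈ 2.749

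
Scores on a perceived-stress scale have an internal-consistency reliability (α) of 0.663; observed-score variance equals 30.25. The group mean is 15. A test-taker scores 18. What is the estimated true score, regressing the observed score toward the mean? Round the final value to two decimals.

16.99

T̂ = r·X + (1 − r)·M = 0.66300·18 + 0.33700·15 = 11.93400 + 5.05500 ≈ 16.98900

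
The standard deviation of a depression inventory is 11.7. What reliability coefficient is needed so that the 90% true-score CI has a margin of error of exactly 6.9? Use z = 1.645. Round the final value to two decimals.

0.87

Required SEM = 6.9 / 1.645 ≈ 4.195
r = 1 − (SEM / SD)² = 1 − (4.195 / 11.7)² ≈ 1 − 0.129 ≈ 0.871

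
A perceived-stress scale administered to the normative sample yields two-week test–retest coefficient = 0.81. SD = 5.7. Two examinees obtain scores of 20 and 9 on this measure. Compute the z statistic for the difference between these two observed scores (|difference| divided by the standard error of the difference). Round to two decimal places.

3.13

SEM = 5.70000 * √(1 − 0.81000) = 5.70000 * √0.19000 ≈ 5.70000 * 0.43589 ≈ 2.48457
SE_diff = √2 * SEM ≈ 3.51372
z = 11 / 3.51372 ≈ 3.13059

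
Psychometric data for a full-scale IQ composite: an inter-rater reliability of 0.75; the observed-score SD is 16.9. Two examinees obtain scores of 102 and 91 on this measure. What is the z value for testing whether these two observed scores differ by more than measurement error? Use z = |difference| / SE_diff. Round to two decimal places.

SEM = 16.9000×√(1 − 0.7500) ≈ 8.4500
SE_diff = SEM × √2 ≈ 8.4500 × 1.4142 ≈ 11.9501
z = 11 / 11.9501 ≈ 0.9205

0.92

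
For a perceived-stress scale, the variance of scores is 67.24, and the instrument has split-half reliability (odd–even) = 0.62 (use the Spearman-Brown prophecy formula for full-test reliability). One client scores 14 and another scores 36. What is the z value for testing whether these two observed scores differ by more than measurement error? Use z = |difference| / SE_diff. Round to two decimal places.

SD = √67.24 ≈ 8.200
Spearman-Brown: r = 2(0.62) / (1 + 0.62) = 1.240 / 1.620 ≈ 0.765
The standard error of measurement is 8.200·√(1 − 0.765) ≈ 8.200·0.484 ≈ 3.971.
SE_diff = √2 · SEM ≈ 5.616
z = |14 − 36| / 5.616 = 22 / 5.616 ≈ 3.917

3.92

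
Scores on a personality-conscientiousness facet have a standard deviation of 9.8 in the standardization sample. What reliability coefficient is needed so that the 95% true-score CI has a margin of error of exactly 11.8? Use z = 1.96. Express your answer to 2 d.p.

SEM needed = half-width / z = 11.8/1.96 ≈ 6.020
r = 1 − (SEM / SD)² = 1 − (6.020 / 9.8)² ≈ 1 − 0.377 ≈ 0.623

0.62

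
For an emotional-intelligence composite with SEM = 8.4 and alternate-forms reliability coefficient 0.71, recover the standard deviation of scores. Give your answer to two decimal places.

σ = SEM·(1 − r)^(−1/2) ≈ 8.4*1.8570 ≈ 15.5984

15.60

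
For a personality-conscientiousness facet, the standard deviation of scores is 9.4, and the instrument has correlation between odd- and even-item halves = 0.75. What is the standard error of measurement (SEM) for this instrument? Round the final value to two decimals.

3.55

Full-length reliability (Spearman-Brown) = 2(0.75)/(1+0.75) ≃ 0.857
SEM = 9.400·√(1 − 0.857) ≃ 3.553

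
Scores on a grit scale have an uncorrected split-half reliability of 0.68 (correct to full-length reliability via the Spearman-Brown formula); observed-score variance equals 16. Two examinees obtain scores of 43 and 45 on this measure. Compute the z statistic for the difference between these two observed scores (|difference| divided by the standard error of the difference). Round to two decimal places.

0.81

SD = √16 ≈ 4.00000
r_full = 2·0.68 / (1 + 0.68) ≈ 0.80952
SEM = 4.00000×√(1 − 0.80952) ≈ 1.74574
SE_diff = SEM × √2 ≈ 1.74574 × 1.41421 ≈ 2.46885
z = |43 − 45| / 2.46885 = 2 / 2.46885 ≈ 0.81009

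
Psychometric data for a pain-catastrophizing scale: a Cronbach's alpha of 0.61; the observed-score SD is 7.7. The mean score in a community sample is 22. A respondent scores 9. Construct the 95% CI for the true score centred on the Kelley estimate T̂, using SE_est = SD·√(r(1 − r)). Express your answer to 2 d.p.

Estimated true score = 0.610*9 + (1 − 0.610)*22 ≈ 14.070
SE_est = SD * √(r(1 − r)) = 7.700 * √0.238 ≈ 7.700 * 0.488 ≈ 3.756
95% CI: 14.070 ± 7.361 ≈ (6.709, 21.431)

[6.71, 21.43]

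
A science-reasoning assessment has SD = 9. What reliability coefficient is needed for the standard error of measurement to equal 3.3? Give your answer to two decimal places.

0.87

r = 1 − (SEM / SD)² = 1 − (3.30000 / 9)² ≈ 1 − 0.13444 ≈ 0.86556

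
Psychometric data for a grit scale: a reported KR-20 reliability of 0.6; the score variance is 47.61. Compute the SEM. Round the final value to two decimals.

SD = √47.61 = 6.900
The standard error of measurement is 6.900×√(1 − 0.600) ≈ 6.900×0.632 ≈ 4.364.

4.36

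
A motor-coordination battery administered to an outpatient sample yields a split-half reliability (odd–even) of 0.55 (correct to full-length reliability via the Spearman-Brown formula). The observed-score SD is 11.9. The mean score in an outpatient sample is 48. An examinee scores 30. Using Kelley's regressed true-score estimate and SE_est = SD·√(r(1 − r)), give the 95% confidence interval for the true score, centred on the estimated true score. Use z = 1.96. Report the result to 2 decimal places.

Spearman-Brown: r = 2(0.55) / (1 + 0.55) = 1.10000 / 1.55000 ≈ 0.70968
T̂ = r·X + (1 − r)·M = 0.70968×30 + 0.29032×48 ≈ 21.29032 + 13.93548 ≈ 35.22581
SE_est = 11.90000×√(0.70968×0.29032) ≈ 5.40154
95% CI: 35.22581 ± 10.58702 ≈ (24.63878, 45.81283)

[24.64, 45.81]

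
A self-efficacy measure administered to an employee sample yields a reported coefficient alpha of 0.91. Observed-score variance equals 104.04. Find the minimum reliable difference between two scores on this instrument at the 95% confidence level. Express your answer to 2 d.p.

8.48

SD = √104.04 = 10.200
The standard error of measurement is 10.200·√(1 − 0.910) ≈ 10.200·0.300 ≈ 3.060.
Standard error of the difference = 3.060·√2 ≈ 4.327
Minimum reliable difference = 1.96 · SE_diff ≈ 1.96 · 4.327 ≈ 8.482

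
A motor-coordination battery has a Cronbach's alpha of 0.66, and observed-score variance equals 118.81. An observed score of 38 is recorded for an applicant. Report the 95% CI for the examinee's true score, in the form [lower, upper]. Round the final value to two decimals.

[25.54, 50.46]

SD = √118.81 ≃ 10.90000
SEM = 10.90000*√(1 − 0.66000) ≃ 6.35574
1.96 * SEM ≃ 12.45725
Interval: (25.54275, 50.45725)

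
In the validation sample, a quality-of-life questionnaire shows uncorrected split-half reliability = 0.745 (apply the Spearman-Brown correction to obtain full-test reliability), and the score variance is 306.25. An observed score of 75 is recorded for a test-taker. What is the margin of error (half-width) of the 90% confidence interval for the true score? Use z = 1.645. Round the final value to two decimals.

11.00

SD = √306.25 ≈ 17.5000
Spearman-Brown: r = 2(0.745) / (1 + 0.745) = 1.4900 / 1.7450 ≈ 0.8539
SEM = 17.5000 * √(1 − 0.8539) = 17.5000 * √0.1461 ≈ 17.5000 * 0.3823 ≈ 6.6898
1.645 * SEM ≈ 11.0047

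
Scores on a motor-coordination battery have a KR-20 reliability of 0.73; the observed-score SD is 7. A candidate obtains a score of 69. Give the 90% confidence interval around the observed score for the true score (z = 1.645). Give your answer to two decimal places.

[63.02, 74.98]

SEM = 7.0000 · √(1 − 0.7300) = 7.0000 · √0.2700 ≃ 7.0000 · 0.5196 ≃ 3.6373
Half-width = 1.645·3.6373 ≃ 5.9834
Interval: (63.0166, 74.9834)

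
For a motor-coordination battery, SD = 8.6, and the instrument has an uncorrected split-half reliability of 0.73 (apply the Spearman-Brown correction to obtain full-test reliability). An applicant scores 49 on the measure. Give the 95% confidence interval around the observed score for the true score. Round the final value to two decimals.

Spearman-Brown: r = 2(0.73) / (1 + 0.73) = 1.4600 / 1.7300 ≈ 0.8439
The standard error of measurement is 8.6000·√(1 − 0.8439) ≈ 8.6000·0.3951 ≈ 3.3975.
Half-width = 1.96·3.3975 ≈ 6.6591
CI = 49 ± 6.6591 → [42.3409, 55.6591]

[42.34, 55.66]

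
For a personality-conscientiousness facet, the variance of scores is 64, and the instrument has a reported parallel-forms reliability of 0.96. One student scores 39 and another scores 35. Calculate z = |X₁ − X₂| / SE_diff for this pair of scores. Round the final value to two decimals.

σ = 64^(1/2) = 8.000
SEM = 8.000×√(1 − 0.960) ≈ 1.600
SE_diff = √2 × SEM ≈ 2.263
z = |39 − 35| / 2.263 = 4 / 2.263 ≈ 1.768

1.77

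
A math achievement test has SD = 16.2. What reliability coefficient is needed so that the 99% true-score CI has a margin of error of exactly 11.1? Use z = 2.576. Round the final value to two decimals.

SEM needed = half-width / z = 11.1/2.576 ≈ 4.3090
r = 1 − (SEM / SD)² = 1 − (4.3090 / 16.2)² ≈ 1 − 0.0707 ≈ 0.9293

0.93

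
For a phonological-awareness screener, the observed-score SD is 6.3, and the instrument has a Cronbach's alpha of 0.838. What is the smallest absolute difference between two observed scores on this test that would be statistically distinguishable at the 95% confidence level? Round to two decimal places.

7.03

SEM = 6.3000×√(1 − 0.8380) ≈ 2.5357
Standard error of the difference = 2.5357·√2 ≈ 3.5860
Minimum reliable difference = 1.96 × SE_diff ≈ 1.96 × 3.5860 ≈ 7.0286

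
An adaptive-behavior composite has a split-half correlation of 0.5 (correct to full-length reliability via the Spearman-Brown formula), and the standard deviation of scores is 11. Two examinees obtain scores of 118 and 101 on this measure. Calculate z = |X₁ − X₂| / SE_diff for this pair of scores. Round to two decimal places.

1.89

Spearman-Brown: r = 2(0.5) / (1 + 0.5) = 1.000 / 1.500 ≈ 0.667
SEM = 11.000 * √(1 − 0.667) = 11.000 * √0.333 ≈ 11.000 * 0.577 ≈ 6.351
SE_diff = √2 * SEM ≈ 8.981
z = 17 / 8.981 ≈ 1.893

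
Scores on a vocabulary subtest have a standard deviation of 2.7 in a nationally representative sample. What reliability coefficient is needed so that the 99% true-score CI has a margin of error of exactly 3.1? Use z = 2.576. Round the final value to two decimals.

Required SEM = 3.1 / 2.576 ≈ 1.2034
r = 1 − (1.2034/2.7)² ≈ 1 − 0.1987 ≈ 0.8013

0.80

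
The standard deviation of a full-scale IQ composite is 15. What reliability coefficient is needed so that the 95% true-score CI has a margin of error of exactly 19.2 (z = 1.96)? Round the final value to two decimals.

Required SEM = 19.2 / 1.96 ≈ 9.79592
Required reliability = 1 − (SEM/SD)² = 1 − 0.42649 ≈ 0.57351

0.57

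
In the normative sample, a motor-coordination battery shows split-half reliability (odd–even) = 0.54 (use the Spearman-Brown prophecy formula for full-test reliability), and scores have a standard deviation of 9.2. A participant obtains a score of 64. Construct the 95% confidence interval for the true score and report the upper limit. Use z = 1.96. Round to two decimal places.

73.86

r_full = 2·0.54 / (1 + 0.54) ≈ 0.7013
The standard error of measurement is 9.2000×√(1 − 0.7013) ≈ 9.2000×0.5465 ≈ 5.0281.
Half-width = 1.96×5.0281 ≈ 9.8551
Upper bound: 64 + 9.8551 = 73.8551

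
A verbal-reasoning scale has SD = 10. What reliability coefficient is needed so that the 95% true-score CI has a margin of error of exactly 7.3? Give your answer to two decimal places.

SEM needed = half-width / z = 7.3/1.96 ≈ 3.724
r = 1 − (3.724/10)² ≈ 1 − 0.139 ≈ 0.861

0.86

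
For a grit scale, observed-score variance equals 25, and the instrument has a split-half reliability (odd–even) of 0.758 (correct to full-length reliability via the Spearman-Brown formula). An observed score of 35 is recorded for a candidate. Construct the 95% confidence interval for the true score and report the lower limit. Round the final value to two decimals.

31.36

SD = √25 ≃ 5.00000
Full-length reliability (Spearman-Brown) = 2(0.758)/(1+0.758) ≃ 0.86234
The standard error of measurement is 5.00000×√(1 − 0.86234) ≃ 5.00000×0.37102 ≃ 1.85510.
Half-width = 1.96×1.85510 ≃ 3.63600
Lower limit = 35 − 3.63600 ≃ 31.36400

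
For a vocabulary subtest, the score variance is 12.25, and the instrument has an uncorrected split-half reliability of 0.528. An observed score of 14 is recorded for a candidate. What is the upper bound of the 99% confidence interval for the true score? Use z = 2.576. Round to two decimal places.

19.01

SD = √12.25 ≃ 3.5000
r_full = 2·0.528 / (1 + 0.528) ≃ 0.6911
SEM = 3.5000 × √(1 − 0.6911) = 3.5000 × √0.3089 ≃ 3.5000 × 0.5558 ≃ 1.9453
Margin = 2.576 × 1.9453 ≃ 5.0110
Upper bound: 14 + 5.0110 = 19.0110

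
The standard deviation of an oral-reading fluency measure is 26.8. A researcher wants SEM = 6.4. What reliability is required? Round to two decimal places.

0.94

r = 1 − (SEM / SD)² = 1 − (6.40000 / 26.8)² ≈ 1 − 0.05703 ≈ 0.94297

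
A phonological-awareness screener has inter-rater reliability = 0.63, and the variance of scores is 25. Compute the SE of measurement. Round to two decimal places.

3.04

SD = √25 ≃ 5.0000
SEM = 5.0000 · √(1 − 0.6300) = 5.0000 · √0.3700 ≃ 5.0000 · 0.6083 ≃ 3.0414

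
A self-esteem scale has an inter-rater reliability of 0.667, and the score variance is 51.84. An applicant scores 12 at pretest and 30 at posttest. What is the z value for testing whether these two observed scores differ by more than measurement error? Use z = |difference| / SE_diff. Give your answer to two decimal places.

σ = 51.84^(1/2) = 7.200
SEM = 7.200×√(1 − 0.667) ≈ 4.155
SE_diff = SEM × √2 ≈ 4.155 × 1.414 ≈ 5.876
z = |12 − 30| / 5.876 = 18 / 5.876 ≈ 3.063

3.06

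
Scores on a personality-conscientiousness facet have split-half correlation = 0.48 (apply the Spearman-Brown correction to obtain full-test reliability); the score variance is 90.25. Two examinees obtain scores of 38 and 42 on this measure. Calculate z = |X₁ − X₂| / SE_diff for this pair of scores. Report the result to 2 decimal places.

SD = √90.25 = 9.50000
r_full = 2·0.48 / (1 + 0.48) ≈ 0.64865
SEM = 9.50000 × √(1 − 0.64865) = 9.50000 × √0.35135 ≈ 9.50000 × 0.59275 ≈ 5.63112
SE_diff = √2 × SEM ≈ 7.96360
z = |38 − 42| / 7.96360 = 4 / 7.96360 ≈ 0.50229

0.50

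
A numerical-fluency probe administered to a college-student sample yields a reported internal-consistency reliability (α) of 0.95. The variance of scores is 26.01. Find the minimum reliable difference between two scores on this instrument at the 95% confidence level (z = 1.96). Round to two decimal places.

σ = 26.01^(1/2) = 5.100
SEM = 5.100*√(1 − 0.950) ≈ 1.140
Standard error of the difference = 1.140·√2 ≈ 1.613
Minimum reliable difference = 1.96 * SE_diff ≈ 1.96 * 1.613 ≈ 3.161

3.16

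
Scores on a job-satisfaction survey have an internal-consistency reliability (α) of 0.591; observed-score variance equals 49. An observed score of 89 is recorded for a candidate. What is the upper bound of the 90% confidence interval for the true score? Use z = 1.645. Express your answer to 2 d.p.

96.36

σ = 49^(1/2) = 7.00000
SEM = 7.00000 * √(1 − 0.59100) = 7.00000 * √0.40900 ≈ 7.00000 * 0.63953 ≈ 4.47672
Margin = 1.645 * 4.47672 ≈ 7.36420
Upper limit = 89 + 7.36420 ≈ 96.36420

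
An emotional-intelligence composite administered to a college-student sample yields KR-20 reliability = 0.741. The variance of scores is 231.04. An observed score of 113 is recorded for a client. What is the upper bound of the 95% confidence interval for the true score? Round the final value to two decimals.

128.16

SD = √231.04 ≈ 15.2000
SEM = 15.2000 * √(1 − 0.7410) = 15.2000 * √0.2590 ≈ 15.2000 * 0.5089 ≈ 7.7356
1.96 * SEM ≈ 15.1618
Upper limit = 113 + 15.1618 ≈ 128.1618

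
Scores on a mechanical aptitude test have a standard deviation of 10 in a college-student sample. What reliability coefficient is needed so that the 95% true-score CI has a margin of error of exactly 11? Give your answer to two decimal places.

SEM needed = half-width / z = 11/1.96 ≈ 5.6122
r = 1 − (SEM / SD)² = 1 − (5.6122 / 10)² ≈ 1 − 0.3150 ≈ 0.6850

0.69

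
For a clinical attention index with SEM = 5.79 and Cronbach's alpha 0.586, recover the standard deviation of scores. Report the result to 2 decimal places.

9.00

SD = 5.79 / √(1 − 0.586) ≈ 8.9987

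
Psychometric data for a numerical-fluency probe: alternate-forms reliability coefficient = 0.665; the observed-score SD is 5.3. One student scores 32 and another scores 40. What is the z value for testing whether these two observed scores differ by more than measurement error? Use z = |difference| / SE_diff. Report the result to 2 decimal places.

SEM = 5.3000×√(1 − 0.6650) ≈ 3.0676
Standard error of the difference = 3.0676·√2 ≈ 4.3382
z = 8 / 4.3382 ≈ 1.8441

1.84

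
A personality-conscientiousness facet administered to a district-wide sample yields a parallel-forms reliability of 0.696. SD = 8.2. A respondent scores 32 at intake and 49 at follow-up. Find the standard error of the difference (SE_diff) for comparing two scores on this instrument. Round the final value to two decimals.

6.39

SEM = 8.2000×√(1 − 0.6960) ≈ 4.5212
Standard error of the difference = 4.5212·√2 ≈ 6.3939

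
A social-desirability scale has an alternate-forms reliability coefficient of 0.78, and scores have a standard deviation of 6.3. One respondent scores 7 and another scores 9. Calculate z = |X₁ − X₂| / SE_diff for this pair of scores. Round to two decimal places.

SEM = 6.30000 * √(1 − 0.78000) = 6.30000 * √0.22000 ≈ 6.30000 * 0.46904 ≈ 2.95496
Standard error of the difference = 2.95496·√2 ≈ 4.17895
z = 2 / 4.17895 ≈ 0.47859

0.48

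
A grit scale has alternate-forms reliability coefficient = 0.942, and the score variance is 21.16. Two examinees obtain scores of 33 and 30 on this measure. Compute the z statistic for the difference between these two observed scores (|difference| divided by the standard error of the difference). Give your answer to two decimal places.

SD = √21.16 = 4.6000
The standard error of measurement is 4.6000*√(1 − 0.9420) ≃ 4.6000*0.2408 ≃ 1.1078.
SE_diff = √2 * SEM ≃ 1.5667
z = 3 / 1.5667 ≃ 1.9148

1.91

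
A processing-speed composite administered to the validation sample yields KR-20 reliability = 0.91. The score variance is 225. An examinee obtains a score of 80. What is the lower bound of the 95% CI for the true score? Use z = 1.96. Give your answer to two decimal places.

71.18

SD = √225 = 15.0000
SEM = 15.0000 · √(1 − 0.9100) = 15.0000 · √0.0900 ≈ 15.0000 · 0.3000 ≈ 4.5000
Margin = 1.96 · 4.5000 ≈ 8.8200
Lower limit = 80 − 8.8200 ≈ 71.1800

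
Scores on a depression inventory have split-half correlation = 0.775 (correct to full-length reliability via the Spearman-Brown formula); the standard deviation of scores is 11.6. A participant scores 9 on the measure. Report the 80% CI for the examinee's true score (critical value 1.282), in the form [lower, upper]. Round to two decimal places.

[3.71, 14.29]

Full-length reliability (Spearman-Brown) = 2(0.775)/(1+0.775) ≃ 0.8732
SEM = 11.6000 · √(1 − 0.8732) = 11.6000 · √0.1268 ≃ 11.6000 · 0.3560 ≃ 4.1300
1.282 · SEM ≃ 5.2947
CI = 9 ± 5.2947 → [3.7053, 14.2947]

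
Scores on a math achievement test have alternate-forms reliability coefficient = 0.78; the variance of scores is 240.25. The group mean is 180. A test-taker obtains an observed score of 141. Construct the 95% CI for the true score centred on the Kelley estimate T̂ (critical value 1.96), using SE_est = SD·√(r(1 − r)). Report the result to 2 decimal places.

[137.00, 162.16]

SD = √240.25 ≈ 15.5000
Estimated true score = 0.7800*141 + (1 − 0.7800)*180 ≈ 149.5800
SE_est = SD * √(r(1 − r)) = 15.5000 * √0.1716 ≈ 15.5000 * 0.4142 ≈ 6.4208
95% CI: 149.5800 ± 12.5848 ≈ (136.9952, 162.1648)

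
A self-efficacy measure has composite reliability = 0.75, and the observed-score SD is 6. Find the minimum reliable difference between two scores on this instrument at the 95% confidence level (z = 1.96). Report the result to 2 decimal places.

8.32

The standard error of measurement is 6.0000·√(1 − 0.7500) ≃ 6.0000·0.5000 ≃ 3.0000.
Standard error of the difference = 3.0000·√2 ≃ 4.2426
Smallest detectable difference = 1.96·4.2426 ≃ 8.3156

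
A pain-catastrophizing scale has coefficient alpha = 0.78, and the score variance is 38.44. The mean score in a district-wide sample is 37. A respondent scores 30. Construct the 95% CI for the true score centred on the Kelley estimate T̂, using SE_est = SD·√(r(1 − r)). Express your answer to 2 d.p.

[26.51, 36.57]

SD = √38.44 ≈ 6.200
T̂ = 0.780(30) + 0.220(37) ≈ 31.540
SE_est = SD × √(r(1 − r)) = 6.200 × √0.172 ≈ 6.200 × 0.414 ≈ 2.568
95% CI: 31.540 ± 5.034 ≈ (26.506, 36.574)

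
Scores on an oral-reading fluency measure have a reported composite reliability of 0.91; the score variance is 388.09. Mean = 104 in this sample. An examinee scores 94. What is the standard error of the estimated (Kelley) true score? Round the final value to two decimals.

5.64

SD = √388.09 ≈ 19.700
SE_est = SD · √(r(1 − r)) = 19.700 · √0.082 ≈ 19.700 · 0.286 ≈ 5.638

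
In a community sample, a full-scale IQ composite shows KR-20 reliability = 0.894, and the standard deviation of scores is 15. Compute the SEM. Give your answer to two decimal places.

4.88

The standard error of measurement is 15.00000×√(1 − 0.89400) ≈ 15.00000×0.32558 ≈ 4.88365.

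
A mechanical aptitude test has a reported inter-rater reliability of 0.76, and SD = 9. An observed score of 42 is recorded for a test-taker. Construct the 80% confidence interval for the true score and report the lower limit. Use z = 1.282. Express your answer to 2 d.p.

SEM = 9.0000 * √(1 − 0.7600) = 9.0000 * √0.2400 ≈ 9.0000 * 0.4899 ≈ 4.4091
Half-width = 1.282*4.4091 ≈ 5.6524
Lower limit = 42 − 5.6524 ≈ 36.3476

36.35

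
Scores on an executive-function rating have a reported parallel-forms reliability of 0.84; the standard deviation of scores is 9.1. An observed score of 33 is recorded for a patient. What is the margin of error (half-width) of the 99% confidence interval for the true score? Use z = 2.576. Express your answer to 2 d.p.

SEM = 9.10000 · √(1 − 0.84000) = 9.10000 · √0.16000 ≈ 9.10000 · 0.40000 ≈ 3.64000
Half-width = 2.576·3.64000 ≈ 9.37664

9.38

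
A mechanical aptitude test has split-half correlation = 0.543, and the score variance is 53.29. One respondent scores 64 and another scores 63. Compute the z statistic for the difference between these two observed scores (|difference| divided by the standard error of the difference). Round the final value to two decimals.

0.18

SD = √53.29 = 7.300
r_full = 2·0.543 / (1 + 0.543) ≈ 0.704
SEM = 7.300 · √(1 − 0.704) = 7.300 · √0.296 ≈ 7.300 · 0.544 ≈ 3.973
Standard error of the difference = 3.973·√2 ≈ 5.618
z = 1 / 5.618 ≈ 0.178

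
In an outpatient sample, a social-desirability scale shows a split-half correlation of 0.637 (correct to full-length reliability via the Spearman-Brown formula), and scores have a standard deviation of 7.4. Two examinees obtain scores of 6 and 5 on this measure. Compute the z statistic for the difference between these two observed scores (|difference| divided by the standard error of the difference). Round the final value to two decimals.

Full-length reliability (Spearman-Brown) = 2(0.637)/(1+0.637) ≃ 0.77825
The standard error of measurement is 7.40000×√(1 − 0.77825) ≃ 7.40000×0.47090 ≃ 3.48466.
SE_diff = SEM × √2 ≃ 3.48466 × 1.41421 ≃ 4.92806
z = |6 − 5| / 4.92806 = 1 / 4.92806 ≃ 0.20292

0.20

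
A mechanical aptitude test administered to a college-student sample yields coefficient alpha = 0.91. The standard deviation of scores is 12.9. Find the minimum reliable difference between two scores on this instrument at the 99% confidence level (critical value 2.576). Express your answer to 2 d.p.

14.10

SEM = 12.90000 · √(1 − 0.91000) = 12.90000 · √0.09000 ≈ 12.90000 · 0.30000 ≈ 3.87000
SE_diff = SEM · √2 ≈ 3.87000 · 1.41421 ≈ 5.47301
Minimum reliable difference = 2.576 · SE_diff ≈ 2.576 · 5.47301 ≈ 14.09846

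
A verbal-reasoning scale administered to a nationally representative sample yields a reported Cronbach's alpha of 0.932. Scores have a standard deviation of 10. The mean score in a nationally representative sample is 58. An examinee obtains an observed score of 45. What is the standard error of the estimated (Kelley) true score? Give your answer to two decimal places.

2.52

SE_est = SD × √(r(1 − r)) = 10.000 × √0.063 ≈ 10.000 × 0.252 ≈ 2.517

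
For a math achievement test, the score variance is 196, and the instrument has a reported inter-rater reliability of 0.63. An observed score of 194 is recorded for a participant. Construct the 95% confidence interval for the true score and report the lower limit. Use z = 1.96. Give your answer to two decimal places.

SD = √196 = 14.0000
SEM = 14.0000*√(1 − 0.6300) ≃ 8.5159
Half-width = 1.96*8.5159 ≃ 16.6911
Lower limit = 194 − 16.6911 ≃ 177.3089

177.31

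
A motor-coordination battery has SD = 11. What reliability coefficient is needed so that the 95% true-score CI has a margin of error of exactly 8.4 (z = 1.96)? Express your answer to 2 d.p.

SEM needed = half-width / z = 8.4/1.96 ≈ 4.28571
Required reliability = 1 − (SEM/SD)² = 1 − 0.15180 ≈ 0.84820

0.85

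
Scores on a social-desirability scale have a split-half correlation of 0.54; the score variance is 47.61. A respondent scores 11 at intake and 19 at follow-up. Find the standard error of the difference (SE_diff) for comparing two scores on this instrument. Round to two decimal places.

5.33

SD = √47.61 = 6.90000
Spearman-Brown: r = 2(0.54) / (1 + 0.54) = 1.08000 / 1.54000 ≈ 0.70130
The standard error of measurement is 6.90000·√(1 − 0.70130) ≈ 6.90000·0.54654 ≈ 3.77110.
Standard error of the difference = 3.77110·√2 ≈ 5.33314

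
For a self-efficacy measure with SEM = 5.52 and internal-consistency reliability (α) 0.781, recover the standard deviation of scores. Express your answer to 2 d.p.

σ = SEM·(1 − r)^(−1/2) ≃ 5.52×2.137 ≃ 11.796

11.80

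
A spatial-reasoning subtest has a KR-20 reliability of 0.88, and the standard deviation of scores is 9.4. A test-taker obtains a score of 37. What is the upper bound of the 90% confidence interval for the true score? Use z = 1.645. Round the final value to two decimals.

SEM = 9.400 × √(1 − 0.880) = 9.400 × √0.120 ≈ 9.400 × 0.346 ≈ 3.256
Margin = 1.645 × 3.256 ≈ 5.357
Upper limit = 37 + 5.357 ≈ 42.357

42.36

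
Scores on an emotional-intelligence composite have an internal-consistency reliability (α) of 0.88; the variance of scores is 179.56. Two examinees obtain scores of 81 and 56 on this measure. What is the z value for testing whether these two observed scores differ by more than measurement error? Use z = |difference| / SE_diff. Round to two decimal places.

SD = √179.56 = 13.4000
The standard error of measurement is 13.4000×√(1 − 0.8800) ≈ 13.4000×0.3464 ≈ 4.6419.
SE_diff = SEM × √2 ≈ 4.6419 × 1.4142 ≈ 6.5646
z = |81 − 56| / 6.5646 = 25 / 6.5646 ≈ 3.8083

3.81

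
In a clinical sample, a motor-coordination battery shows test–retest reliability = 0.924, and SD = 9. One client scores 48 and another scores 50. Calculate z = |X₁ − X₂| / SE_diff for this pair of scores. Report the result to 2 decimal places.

The standard error of measurement is 9.00000*√(1 − 0.92400) ≈ 9.00000*0.27568 ≈ 2.48113.
SE_diff = √2 * SEM ≈ 3.50885
z = |48 − 50| / 3.50885 = 2 / 3.50885 ≈ 0.56999

0.57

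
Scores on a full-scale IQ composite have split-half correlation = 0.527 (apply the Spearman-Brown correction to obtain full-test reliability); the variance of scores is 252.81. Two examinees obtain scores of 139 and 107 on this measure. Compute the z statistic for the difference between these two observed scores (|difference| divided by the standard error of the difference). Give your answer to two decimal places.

2.56

SD = √252.81 ≈ 15.900
r_full = 2·0.527 / (1 + 0.527) ≈ 0.690
SEM = 15.900×√(1 − 0.690) ≈ 8.849
SE_diff = SEM × √2 ≈ 8.849 × 1.414 ≈ 12.515
z = 32 / 12.515 ≈ 2.557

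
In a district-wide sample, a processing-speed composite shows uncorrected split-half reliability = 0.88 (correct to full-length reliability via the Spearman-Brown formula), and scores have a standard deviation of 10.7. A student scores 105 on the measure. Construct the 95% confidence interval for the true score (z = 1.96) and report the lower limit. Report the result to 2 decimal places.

99.70

Full-length reliability (Spearman-Brown) = 2(0.88)/(1+0.88) ≈ 0.936
SEM = 10.700×√(1 − 0.936) ≈ 2.703
Half-width = 1.96×2.703 ≈ 5.298
Lower bound: 105 − 5.298 = 99.702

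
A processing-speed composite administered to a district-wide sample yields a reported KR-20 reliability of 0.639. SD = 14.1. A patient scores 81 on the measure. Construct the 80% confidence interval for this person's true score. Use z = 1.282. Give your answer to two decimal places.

[70.14, 91.86]

The standard error of measurement is 14.1000×√(1 − 0.6390) ≃ 14.1000×0.6008 ≃ 8.4717.
Half-width = 1.282×8.4717 ≃ 10.8608
Interval: (70.1392, 91.8608)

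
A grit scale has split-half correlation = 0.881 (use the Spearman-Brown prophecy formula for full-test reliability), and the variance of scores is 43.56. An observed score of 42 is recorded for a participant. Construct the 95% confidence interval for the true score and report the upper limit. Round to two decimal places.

45.25

σ = 43.56^(1/2) = 6.6000
Full-length reliability (Spearman-Brown) = 2(0.881)/(1+0.881) ≃ 0.9367
SEM = 6.6000 × √(1 − 0.9367) = 6.6000 × √0.0633 ≃ 6.6000 × 0.2515 ≃ 1.6601
1.96 × SEM ≃ 3.2537
Upper bound: 42 + 3.2537 = 45.2537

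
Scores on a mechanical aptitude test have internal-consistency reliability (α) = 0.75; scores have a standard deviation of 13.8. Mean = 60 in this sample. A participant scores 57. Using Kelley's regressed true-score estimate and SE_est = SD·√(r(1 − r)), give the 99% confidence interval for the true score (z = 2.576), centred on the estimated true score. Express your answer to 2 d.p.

T̂ = 0.750(57) + 0.250(60) ≈ 57.750
SE_est = SD × √(r(1 − r)) = 13.800 × √0.188 ≈ 13.800 × 0.433 ≈ 5.976
99% CI: 57.750 ± 15.393 ≈ (42.357, 73.143)

[42.36, 73.14]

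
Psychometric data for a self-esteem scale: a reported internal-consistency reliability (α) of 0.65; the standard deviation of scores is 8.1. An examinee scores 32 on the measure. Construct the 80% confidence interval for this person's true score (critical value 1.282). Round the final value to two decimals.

[25.86, 38.14]

SEM = 8.1000 * √(1 − 0.6500) = 8.1000 * √0.3500 ≈ 8.1000 * 0.5916 ≈ 4.7920
Margin = 1.282 * 4.7920 ≈ 6.1434
80% CI: 32 ± 6.1434 = [25.8566, 38.1434]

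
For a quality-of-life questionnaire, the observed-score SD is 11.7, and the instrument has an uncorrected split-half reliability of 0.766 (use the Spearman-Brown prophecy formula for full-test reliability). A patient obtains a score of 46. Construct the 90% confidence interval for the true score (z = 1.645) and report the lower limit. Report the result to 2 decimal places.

Spearman-Brown: r = 2(0.766) / (1 + 0.766) = 1.5320 / 1.7660 ≈ 0.8675
SEM = 11.7000 × √(1 − 0.8675) = 11.7000 × √0.1325 ≈ 11.7000 × 0.3640 ≈ 4.2589
Half-width = 1.645×4.2589 ≈ 7.0059
Lower limit = 46 − 7.0059 ≈ 38.9941

38.99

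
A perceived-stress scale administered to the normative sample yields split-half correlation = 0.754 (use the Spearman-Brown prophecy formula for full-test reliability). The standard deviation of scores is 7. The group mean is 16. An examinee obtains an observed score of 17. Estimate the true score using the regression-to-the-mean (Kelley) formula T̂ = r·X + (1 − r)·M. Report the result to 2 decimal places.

16.86

Spearman-Brown: r = 2(0.754) / (1 + 0.754) = 1.508 / 1.754 ≈ 0.860
Estimated true score = 0.860*17 + (1 − 0.860)*16 ≈ 16.860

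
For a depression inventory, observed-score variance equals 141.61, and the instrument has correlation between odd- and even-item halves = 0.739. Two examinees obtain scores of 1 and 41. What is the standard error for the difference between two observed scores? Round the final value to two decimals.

SD = √141.61 ≈ 11.90000
Spearman-Brown: r = 2(0.739) / (1 + 0.739) = 1.47800 / 1.73900 ≈ 0.84991
The standard error of measurement is 11.90000·√(1 − 0.84991) ≈ 11.90000·0.38741 ≈ 4.61018.
SE_diff = √2 · SEM ≈ 6.51977

6.52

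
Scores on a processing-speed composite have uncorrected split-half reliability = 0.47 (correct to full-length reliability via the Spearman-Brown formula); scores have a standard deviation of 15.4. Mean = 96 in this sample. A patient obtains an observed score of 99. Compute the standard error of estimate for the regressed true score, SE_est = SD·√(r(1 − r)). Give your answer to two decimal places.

7.39

r_full = 2·0.47 / (1 + 0.47) ≈ 0.63946
SE_est = 15.40000·√[r(1 − r)] ≈ 7.39444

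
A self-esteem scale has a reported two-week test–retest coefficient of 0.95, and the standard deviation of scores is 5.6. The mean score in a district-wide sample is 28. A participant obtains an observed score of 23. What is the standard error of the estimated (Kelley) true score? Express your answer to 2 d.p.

1.22

SE_est = 5.6000·√[r(1 − r)] ≈ 1.2205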